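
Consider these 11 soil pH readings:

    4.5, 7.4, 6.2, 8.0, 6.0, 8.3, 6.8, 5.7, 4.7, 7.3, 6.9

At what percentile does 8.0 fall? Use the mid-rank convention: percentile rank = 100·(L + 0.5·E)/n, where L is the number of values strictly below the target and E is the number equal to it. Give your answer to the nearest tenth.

86.4

Sorted: 4.5, 4.7, 5.7, 6.0, 6.2, 6.8, 6.9, 7.3, 7.4, 8.0, 8.3.
Count below 8.0: L = 9; count equal: E = 1; n = 11.
Percentile rank = 100·(9 + 0.5·1)/11 = 100·9.5/11 = 86.36.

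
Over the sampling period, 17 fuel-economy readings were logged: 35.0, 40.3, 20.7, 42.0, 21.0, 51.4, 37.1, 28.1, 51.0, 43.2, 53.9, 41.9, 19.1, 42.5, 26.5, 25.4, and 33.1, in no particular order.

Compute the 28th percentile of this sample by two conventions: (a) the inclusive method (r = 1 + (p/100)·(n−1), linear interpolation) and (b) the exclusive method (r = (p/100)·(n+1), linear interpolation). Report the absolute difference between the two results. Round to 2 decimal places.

0.70

Sorted: 19.1, 20.7, 21.0, 25.4, 26.5, 28.1, 33.1, 35.0, 37.1, 40.3, 41.9, 42.0, 42.5, 43.2, 51.0, 51.4, 53.9.
n = 17.
(a) r = 5.48; between ranks 5 (26.5) and 6 (28.1): 27.268.
(b) r = 5.04; between ranks 5 (26.5) and 6 (28.1): 26.564.
|27.268 − 26.564| = 0.704.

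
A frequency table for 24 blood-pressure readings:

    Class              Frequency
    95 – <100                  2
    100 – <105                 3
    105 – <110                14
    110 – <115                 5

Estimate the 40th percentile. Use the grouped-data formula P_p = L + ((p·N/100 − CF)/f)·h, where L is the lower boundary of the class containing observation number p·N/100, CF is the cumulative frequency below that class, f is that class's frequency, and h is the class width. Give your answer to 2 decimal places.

106.64

N = 24; target position k = 40/100 · 24 = 9.6.
Cumulative frequencies: 2, 5, 19, 24.
Observation 9.6 falls in the class 105 – <110.
L = 105, CF = 5, f = 14, h = 5.
P40 = 105 + ((9.6 − 5)/14)·5 = 105 + 1.64286 = 106.643.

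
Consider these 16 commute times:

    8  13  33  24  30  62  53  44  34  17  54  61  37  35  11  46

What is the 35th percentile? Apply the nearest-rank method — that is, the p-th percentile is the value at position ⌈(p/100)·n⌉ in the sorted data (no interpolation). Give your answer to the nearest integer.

Sorted: 8, 11, 13, 17, 24, 30, 33, 34, 35, 37, 44, 46, 53, 54, 61, 62.
n = 16.
Position = ⌈35/100 · 16⌉ = ⌈5.6⌉ = 6.
The value at rank 6 is 30.

30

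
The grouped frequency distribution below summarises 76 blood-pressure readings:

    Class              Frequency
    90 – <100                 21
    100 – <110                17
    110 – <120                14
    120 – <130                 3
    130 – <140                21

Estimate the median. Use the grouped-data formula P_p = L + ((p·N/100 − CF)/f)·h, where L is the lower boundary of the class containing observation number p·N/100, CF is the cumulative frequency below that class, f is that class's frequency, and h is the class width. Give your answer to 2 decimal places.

110.00

N = 76; target position k = 50/100 · 76 = 38.
Cumulative frequencies: 21, 38, 52, 55, 76.
Observation 38 falls in the class 100 – <110.
L = 100, CF = 21, f = 17, h = 10.
P50 = 100 + ((38 − 21)/17)·10 = 100 + 10 = 110.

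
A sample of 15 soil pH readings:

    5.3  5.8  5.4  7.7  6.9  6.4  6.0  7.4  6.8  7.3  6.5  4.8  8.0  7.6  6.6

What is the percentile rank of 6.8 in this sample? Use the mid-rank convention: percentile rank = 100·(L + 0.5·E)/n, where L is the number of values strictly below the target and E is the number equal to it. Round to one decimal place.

Sorted: 4.8, 5.3, 5.4, 5.8, 6.0, 6.4, 6.5, 6.6, 6.8, 6.9, 7.3, 7.4, 7.6, 7.7, 8.0.
Count below 6.8: L = 8; count equal: E = 1; n = 15.
Percentile rank = 100·(8 + 0.5·1)/15 = 100·8.5/15 = 56.67.

56.7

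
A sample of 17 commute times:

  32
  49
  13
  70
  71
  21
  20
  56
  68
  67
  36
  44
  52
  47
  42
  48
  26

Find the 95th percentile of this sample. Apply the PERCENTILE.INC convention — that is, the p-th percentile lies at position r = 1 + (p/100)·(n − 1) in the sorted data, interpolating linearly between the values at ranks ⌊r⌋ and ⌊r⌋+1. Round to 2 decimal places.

70.20

Sorted: 13, 20, 21, 26, 32, 36, 42, 44, 47, 48, 49, 52, 56, 67, 68, 70, 71.
n = 17.
r = 1 + (95/100)·(17 − 1) = 1 + 15.2 = 16.2.
Rank 16 is 70 and rank 17 is 71.
Interpolate: 70 + 0.2·(71 − 70) = 70 + 0.2·1 = 70.2.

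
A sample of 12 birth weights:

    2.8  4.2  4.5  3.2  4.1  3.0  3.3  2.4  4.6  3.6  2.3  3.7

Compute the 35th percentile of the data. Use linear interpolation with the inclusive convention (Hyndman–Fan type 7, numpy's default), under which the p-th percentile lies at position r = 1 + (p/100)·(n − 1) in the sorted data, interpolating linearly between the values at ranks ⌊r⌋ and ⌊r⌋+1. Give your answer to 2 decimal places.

3.17

Sorted: 2.3, 2.4, 2.8, 3.0, 3.2, 3.3, 3.6, 3.7, 4.1, 4.2, 4.5, 4.6.
n = 12.
r = 1 + (35/100)·(12 − 1) = 1 + 3.85 = 4.85.
Rank 4 is 3.0 and rank 5 is 3.2.
Interpolate: 3.0 + 0.85·(3.2 − 3.0) = 3.0 + 0.85·0.2 = 3.17.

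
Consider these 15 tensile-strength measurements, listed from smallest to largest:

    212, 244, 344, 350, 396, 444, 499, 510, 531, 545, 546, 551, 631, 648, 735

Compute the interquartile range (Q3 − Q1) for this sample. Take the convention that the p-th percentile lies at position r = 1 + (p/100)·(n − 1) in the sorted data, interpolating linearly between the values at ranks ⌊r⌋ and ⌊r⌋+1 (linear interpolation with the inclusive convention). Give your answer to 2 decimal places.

n = 15.
P25: r = 4.5; ranks 4–5 are 350, 396; interpolating gives 373.
P75: r = 11.5; ranks 11–12 are 546, 551; interpolating gives 548.5.
Difference: 548.5 − 373 = 175.5.

175.50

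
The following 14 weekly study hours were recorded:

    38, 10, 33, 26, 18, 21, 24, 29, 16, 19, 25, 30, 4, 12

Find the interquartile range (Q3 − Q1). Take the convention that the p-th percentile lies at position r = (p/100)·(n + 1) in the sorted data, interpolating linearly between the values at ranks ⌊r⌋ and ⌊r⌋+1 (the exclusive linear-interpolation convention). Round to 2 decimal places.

14.25

Sorted: 4, 10, 12, 16, 18, 19, 21, 24, 25, 26, 29, 30, 33, 38.
n = 14.
P25: r = 3.75; ranks 3–4 are 12, 16; interpolating gives 15.
P75: r = 11.25; ranks 11–12 are 29, 30; interpolating gives 29.25.
Difference: 29.25 − 15 = 14.25.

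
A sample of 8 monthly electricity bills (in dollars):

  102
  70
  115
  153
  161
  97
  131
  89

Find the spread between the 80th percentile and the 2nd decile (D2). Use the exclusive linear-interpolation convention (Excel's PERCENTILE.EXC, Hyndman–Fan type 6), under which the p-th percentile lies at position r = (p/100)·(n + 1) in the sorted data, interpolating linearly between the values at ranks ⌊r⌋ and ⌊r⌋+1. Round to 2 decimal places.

69.40

Sorted: 70, 89, 97, 102, 115, 131, 153, 161.
n = 8.
P20: r = 1.8; ranks 1–2 are 70, 89; interpolating gives 85.2.
P80: r = 7.2; ranks 7–8 are 153, 161; interpolating gives 154.6.
Difference: 154.6 − 85.2 = 69.4.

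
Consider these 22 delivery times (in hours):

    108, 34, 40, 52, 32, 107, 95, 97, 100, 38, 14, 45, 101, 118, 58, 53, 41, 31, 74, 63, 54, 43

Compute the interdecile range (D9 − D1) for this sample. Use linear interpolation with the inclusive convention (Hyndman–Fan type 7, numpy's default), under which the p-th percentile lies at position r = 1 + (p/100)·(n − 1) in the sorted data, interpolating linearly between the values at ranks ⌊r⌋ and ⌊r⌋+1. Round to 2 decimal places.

74.20

Sorted: 14, 31, 32, 34, 38, 40, 41, 43, 45, 52, 53, 54, 58, 63, 74, 95, 97, 100, 101, 107, 108, 118.
n = 22.
P10: r = 3.1; ranks 3–4 are 32, 34; interpolating gives 32.2.
P90: r = 19.9; ranks 19–20 are 101, 107; interpolating gives 106.4.
Difference: 106.4 − 32.2 = 74.2.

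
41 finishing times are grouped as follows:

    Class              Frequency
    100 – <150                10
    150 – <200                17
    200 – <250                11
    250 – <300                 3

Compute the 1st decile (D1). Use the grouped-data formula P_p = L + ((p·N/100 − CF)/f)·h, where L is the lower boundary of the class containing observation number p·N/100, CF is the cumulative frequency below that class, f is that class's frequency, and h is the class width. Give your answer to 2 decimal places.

N = 41; target position k = 10/100 · 41 = 4.1.
Cumulative frequencies: 10, 27, 38, 41.
Observation 4.1 falls in the class 100 – <150.
L = 100, CF = 0, f = 10, h = 50.
P10 = 100 + ((4.1 − 0)/10)·50 = 100 + 20.5 = 120.5.

120.50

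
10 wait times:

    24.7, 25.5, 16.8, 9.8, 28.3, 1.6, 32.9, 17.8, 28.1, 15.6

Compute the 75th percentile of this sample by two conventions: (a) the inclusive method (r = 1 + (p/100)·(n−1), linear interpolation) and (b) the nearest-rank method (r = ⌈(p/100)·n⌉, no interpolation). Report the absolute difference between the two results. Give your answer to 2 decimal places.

0.65

Sorted: 1.6, 9.8, 15.6, 16.8, 17.8, 24.7, 25.5, 28.1, 28.3, 32.9.
n = 10.
(a) r = 7.75; between ranks 7 (25.5) and 8 (28.1): 27.45.
(b) the nearest-rank method: rank 8 → 28.1.
|27.45 − 28.1| = 0.65.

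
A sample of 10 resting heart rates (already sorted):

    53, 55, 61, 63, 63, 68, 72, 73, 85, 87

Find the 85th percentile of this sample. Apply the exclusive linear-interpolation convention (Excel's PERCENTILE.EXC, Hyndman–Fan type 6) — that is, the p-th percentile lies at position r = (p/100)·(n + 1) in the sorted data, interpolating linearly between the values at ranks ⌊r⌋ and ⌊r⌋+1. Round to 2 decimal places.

n = 10.
r = (85/100)·(10 + 1) = 9.35.
Rank 9 is 85 and rank 10 is 87.
Interpolate: 85 + 0.35·(87 − 85) = 85 + 0.35·2 = 85.7.

85.70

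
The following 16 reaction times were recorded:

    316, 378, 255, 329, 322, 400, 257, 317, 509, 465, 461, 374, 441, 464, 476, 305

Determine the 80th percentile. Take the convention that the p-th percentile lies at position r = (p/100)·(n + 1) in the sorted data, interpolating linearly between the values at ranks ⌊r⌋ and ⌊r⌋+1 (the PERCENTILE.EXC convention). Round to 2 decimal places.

Sorted: 255, 257, 305, 316, 317, 322, 329, 374, 378, 400, 441, 461, 464, 465, 476, 509.
n = 16.
r = (80/100)·(16 + 1) = 13.6.
Rank 13 is 464 and rank 14 is 465.
Interpolate: 464 + 0.6·(465 − 464) = 464 + 0.6·1 = 464.6.

464.60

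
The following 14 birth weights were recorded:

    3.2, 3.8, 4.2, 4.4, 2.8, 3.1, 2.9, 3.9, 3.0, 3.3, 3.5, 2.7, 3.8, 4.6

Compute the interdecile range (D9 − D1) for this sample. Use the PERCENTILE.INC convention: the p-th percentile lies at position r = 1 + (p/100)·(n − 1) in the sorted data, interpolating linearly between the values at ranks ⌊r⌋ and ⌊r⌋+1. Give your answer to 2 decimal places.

1.51

Sorted: 2.7, 2.8, 2.9, 3.0, 3.1, 3.2, 3.3, 3.5, 3.8, 3.8, 3.9, 4.2, 4.4, 4.6.
n = 14.
P10: r = 2.3; ranks 2–3 are 2.8, 2.9; interpolating gives 2.83.
P90: r = 12.7; ranks 12–13 are 4.2, 4.4; interpolating gives 4.34.
Difference: 4.34 − 2.83 = 1.51.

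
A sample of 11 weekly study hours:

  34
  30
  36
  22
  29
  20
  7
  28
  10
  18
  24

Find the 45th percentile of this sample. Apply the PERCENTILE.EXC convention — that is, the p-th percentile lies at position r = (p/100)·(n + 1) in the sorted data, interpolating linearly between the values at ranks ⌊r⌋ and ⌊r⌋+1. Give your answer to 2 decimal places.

22.80

Sorted: 7, 10, 18, 20, 22, 24, 28, 29, 30, 34, 36.
n = 11.
r = (45/100)·(11 + 1) = 5.4.
Rank 5 is 22 and rank 6 is 24.
Interpolate: 22 + 0.4·(24 − 22) = 22 + 0.4·2 = 22.8.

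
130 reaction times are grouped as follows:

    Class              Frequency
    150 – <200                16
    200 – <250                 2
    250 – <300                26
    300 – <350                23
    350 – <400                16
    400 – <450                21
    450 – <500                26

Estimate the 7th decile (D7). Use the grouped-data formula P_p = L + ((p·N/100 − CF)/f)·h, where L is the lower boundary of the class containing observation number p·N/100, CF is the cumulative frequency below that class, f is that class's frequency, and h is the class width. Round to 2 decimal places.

N = 130; target position k = 70/100 · 130 = 91.
Cumulative frequencies: 16, 18, 44, 67, 83, 104, 130.
Observation 91 falls in the class 400 – <450.
L = 400, CF = 83, f = 21, h = 50.
P70 = 400 + ((91 − 83)/21)·50 = 400 + 19.0476 = 419.048.

419.05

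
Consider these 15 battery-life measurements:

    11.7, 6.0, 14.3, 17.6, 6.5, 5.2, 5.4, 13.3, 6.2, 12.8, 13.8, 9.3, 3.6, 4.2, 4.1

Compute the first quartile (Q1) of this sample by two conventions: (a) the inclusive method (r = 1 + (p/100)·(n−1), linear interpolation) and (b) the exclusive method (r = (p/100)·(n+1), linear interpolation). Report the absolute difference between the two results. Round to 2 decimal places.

0.10

Sorted: 3.6, 4.1, 4.2, 5.2, 5.4, 6.0, 6.2, 6.5, 9.3, 11.7, 12.8, 13.3, 13.8, 14.3, 17.6.
n = 15.
(a) r = 4.5; between ranks 4 (5.2) and 5 (5.4): 5.3.
(b) r = 4 → value at rank 4 = 5.2.
|5.3 − 5.2| = 0.1.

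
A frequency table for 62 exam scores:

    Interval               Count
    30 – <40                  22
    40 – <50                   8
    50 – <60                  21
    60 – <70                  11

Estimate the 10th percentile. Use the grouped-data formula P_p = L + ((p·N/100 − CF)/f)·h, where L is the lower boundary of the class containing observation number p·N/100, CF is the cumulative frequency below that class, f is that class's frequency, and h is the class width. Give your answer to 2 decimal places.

N = 62; target position k = 10/100 · 62 = 6.2.
Cumulative frequencies: 22, 30, 51, 62.
Observation 6.2 falls in the class 30 – <40.
L = 30, CF = 0, f = 22, h = 10.
P10 = 30 + ((6.2 − 0)/22)·10 = 30 + 2.81818 = 32.8182.

32.82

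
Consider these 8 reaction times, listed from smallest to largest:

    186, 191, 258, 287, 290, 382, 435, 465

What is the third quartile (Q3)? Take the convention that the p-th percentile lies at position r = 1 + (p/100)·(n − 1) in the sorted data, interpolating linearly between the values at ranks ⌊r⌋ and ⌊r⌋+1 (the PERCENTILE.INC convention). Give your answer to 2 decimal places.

395.25

n = 8.
r = 1 + (75/100)·(8 − 1) = 1 + 5.25 = 6.25.
Rank 6 is 382 and rank 7 is 435.
Interpolate: 382 + 0.25·(435 − 382) = 382 + 0.25·53 = 395.25.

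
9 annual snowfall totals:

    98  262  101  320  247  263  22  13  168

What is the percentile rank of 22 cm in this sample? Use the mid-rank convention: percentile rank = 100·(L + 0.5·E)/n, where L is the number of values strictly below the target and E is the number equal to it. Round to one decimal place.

16.7

Sorted: 13, 22, 98, 101, 168, 247, 262, 263, 320.
Count below 22: L = 1; count equal: E = 1; n = 9.
Percentile rank = 100·(1 + 0.5·1)/9 = 100·1.5/9 = 16.67.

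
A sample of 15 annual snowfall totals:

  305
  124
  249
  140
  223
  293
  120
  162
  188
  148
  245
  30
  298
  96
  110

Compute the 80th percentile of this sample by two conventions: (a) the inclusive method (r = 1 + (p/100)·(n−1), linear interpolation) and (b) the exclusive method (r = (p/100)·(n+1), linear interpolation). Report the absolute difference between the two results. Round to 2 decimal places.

26.40

Sorted: 30, 96, 110, 120, 124, 140, 148, 162, 188, 223, 245, 249, 293, 298, 305.
n = 15.
(a) r = 12.2; between ranks 12 (249) and 13 (293): 257.8.
(b) r = 12.8; between ranks 12 (249) and 13 (293): 284.2.
|257.8 − 284.2| = 26.4.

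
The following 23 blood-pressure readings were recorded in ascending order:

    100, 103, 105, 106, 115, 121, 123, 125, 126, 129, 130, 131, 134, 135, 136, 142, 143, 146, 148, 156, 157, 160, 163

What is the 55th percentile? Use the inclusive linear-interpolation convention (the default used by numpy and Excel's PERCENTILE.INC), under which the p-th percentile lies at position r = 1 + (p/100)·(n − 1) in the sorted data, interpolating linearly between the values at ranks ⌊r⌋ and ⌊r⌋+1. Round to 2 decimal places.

134.10

n = 23.
r = 1 + (55/100)·(23 − 1) = 1 + 12.1 = 13.1.
Rank 13 is 134 and rank 14 is 135.
Interpolate: 134 + 0.1·(135 − 134) = 134 + 0.1·1 = 134.1.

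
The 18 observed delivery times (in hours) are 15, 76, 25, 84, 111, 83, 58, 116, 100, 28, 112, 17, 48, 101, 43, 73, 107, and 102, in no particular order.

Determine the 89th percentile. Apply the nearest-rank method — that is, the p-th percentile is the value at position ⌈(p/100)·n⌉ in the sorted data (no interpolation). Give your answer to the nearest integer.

Sorted: 15, 17, 25, 28, 43, 48, 58, 73, 76, 83, 84, 100, 101, 102, 107, 111, 112, 116.
n = 18.
Position = ⌈89/100 · 18⌉ = ⌈16.02⌉ = 17.
The value at rank 17 is 112.

112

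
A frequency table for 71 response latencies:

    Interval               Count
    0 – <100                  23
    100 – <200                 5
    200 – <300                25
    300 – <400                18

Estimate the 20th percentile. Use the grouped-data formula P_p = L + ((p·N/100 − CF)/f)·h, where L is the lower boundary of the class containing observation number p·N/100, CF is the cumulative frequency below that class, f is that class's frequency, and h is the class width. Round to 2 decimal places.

61.74

N = 71; target position k = 20/100 · 71 = 14.2.
Cumulative frequencies: 23, 28, 53, 71.
Observation 14.2 falls in the class 0 – <100.
L = 0, CF = 0, f = 23, h = 100.
P20 = 0 + ((14.2 − 0)/23)·100 = 0 + 61.7391 = 61.7391.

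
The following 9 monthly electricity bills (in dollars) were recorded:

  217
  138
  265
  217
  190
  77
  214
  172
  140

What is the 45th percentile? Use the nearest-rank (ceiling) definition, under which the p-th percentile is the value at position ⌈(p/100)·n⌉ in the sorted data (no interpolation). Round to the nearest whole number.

Sorted: 77, 138, 140, 172, 190, 214, 217, 217, 265.
n = 9.
Position = ⌈45/100 · 9⌉ = ⌈4.05⌉ = 5.
The value at rank 5 is 190.

190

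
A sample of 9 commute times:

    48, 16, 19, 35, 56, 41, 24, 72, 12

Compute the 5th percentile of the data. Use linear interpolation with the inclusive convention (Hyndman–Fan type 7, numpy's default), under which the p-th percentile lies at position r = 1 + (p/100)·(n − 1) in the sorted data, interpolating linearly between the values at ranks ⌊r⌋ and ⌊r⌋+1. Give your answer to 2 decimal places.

13.60

Sorted: 12, 16, 19, 24, 35, 41, 48, 56, 72.
n = 9.
r = 1 + (5/100)·(9 − 1) = 1 + 0.4 = 1.4.
Rank 1 is 12 and rank 2 is 16.
Interpolate: 12 + 0.4·(16 − 12) = 12 + 0.4·4 = 13.6.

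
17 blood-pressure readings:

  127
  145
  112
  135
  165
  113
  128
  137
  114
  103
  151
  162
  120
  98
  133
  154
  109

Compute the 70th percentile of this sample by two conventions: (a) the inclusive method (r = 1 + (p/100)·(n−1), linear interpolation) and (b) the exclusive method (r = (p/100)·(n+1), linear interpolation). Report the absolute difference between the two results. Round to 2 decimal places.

3.20

Sorted: 98, 103, 109, 112, 113, 114, 120, 127, 128, 133, 135, 137, 145, 151, 154, 162, 165.
n = 17.
(a) r = 12.2; between ranks 12 (137) and 13 (145): 138.6.
(b) r = 12.6; between ranks 12 (137) and 13 (145): 141.8.
|138.6 − 141.8| = 3.2.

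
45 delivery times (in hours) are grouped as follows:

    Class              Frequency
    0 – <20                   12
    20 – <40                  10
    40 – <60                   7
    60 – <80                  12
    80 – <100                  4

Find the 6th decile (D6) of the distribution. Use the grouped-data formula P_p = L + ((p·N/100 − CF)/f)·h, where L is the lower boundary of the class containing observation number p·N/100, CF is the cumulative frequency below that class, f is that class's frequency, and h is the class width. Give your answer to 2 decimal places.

54.29

N = 45; target position k = 60/100 · 45 = 27.
Cumulative frequencies: 12, 22, 29, 41, 45.
Observation 27 falls in the class 40 – <60.
L = 40, CF = 22, f = 7, h = 20.
P60 = 40 + ((27 − 22)/7)·20 = 40 + 14.2857 = 54.2857.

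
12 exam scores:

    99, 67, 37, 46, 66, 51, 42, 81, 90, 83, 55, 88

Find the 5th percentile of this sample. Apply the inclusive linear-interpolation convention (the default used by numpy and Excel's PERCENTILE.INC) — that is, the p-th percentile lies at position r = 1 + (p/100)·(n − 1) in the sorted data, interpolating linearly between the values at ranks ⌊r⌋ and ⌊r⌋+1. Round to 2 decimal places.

Sorted: 37, 42, 46, 51, 55, 66, 67, 81, 83, 88, 90, 99.
n = 12.
r = 1 + (5/100)·(12 − 1) = 1 + 0.55 = 1.55.
Rank 1 is 37 and rank 2 is 42.
Interpolate: 37 + 0.55·(42 − 37) = 37 + 0.55·5 = 39.75.

39.75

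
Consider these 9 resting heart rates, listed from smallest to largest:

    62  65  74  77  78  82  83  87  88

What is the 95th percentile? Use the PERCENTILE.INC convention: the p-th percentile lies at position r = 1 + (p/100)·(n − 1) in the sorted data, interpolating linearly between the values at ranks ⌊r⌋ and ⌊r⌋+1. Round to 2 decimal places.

n = 9.
r = 1 + (95/100)·(9 − 1) = 1 + 7.6 = 8.6.
Rank 8 is 87 and rank 9 is 88.
Interpolate: 87 + 0.6·(88 − 87) = 87 + 0.6·1 = 87.6.

87.60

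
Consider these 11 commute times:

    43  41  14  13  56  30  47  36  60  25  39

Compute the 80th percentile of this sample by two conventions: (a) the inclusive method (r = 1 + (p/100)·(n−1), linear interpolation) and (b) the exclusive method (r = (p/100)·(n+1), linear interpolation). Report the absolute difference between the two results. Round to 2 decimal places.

Sorted: 13, 14, 25, 30, 36, 39, 41, 43, 47, 56, 60.
n = 11.
(a) r = 9 → value at rank 9 = 47.
(b) r = 9.6; between ranks 9 (47) and 10 (56): 52.4.
|47 − 52.4| = 5.4.

5.40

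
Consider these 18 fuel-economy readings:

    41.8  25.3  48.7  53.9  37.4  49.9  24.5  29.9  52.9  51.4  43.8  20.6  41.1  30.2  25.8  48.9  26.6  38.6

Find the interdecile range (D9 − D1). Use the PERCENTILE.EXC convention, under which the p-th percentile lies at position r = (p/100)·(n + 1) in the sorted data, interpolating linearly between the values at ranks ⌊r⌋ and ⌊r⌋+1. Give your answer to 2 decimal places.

28.89

Sorted: 20.6, 24.5, 25.3, 25.8, 26.6, 29.9, 30.2, 37.4, 38.6, 41.1, 41.8, 43.8, 48.7, 48.9, 49.9, 51.4, 52.9, 53.9.
n = 18.
P10: r = 1.9; ranks 1–2 are 20.6, 24.5; interpolating gives 24.11.
P90: r = 17.1; ranks 17–18 are 52.9, 53.9; interpolating gives 53.
Difference: 53 − 24.11 = 28.89.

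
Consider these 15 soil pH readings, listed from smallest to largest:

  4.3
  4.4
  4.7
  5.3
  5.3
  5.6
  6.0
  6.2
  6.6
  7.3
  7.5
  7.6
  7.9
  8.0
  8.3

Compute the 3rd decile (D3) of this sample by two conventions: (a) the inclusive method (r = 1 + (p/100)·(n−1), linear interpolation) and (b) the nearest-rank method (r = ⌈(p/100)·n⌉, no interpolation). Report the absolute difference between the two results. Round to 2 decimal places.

0.06

n = 15.
(a) r = 5.2; between ranks 5 (5.3) and 6 (5.6): 5.36.
(b) the nearest-rank method: rank 5 → 5.3.
|5.36 − 5.3| = 0.06.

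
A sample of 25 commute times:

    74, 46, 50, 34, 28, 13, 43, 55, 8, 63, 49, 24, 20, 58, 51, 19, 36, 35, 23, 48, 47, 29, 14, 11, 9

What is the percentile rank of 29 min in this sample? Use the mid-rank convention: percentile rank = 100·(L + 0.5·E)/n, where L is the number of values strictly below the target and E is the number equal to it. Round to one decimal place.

Sorted: 8, 9, 11, 13, 14, 19, 20, 23, 24, 28, 29, 34, 35, 36, 43, 46, 47, 48, 49, 50, 51, 55, 58, 63, 74.
Count below 29: L = 10; count equal: E = 1; n = 25.
Percentile rank = 100·(10 + 0.5·1)/25 = 100·10.5/25 = 42.

42.0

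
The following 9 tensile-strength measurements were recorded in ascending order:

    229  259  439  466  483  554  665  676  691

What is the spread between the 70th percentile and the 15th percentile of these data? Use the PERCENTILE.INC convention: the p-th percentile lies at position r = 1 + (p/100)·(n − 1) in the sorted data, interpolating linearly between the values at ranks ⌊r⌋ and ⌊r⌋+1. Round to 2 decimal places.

325.60

n = 9.
P15: r = 2.2; ranks 2–3 are 259, 439; interpolating gives 295.
P70: r = 6.6; ranks 6–7 are 554, 665; interpolating gives 620.6.
Difference: 620.6 − 295 = 325.6.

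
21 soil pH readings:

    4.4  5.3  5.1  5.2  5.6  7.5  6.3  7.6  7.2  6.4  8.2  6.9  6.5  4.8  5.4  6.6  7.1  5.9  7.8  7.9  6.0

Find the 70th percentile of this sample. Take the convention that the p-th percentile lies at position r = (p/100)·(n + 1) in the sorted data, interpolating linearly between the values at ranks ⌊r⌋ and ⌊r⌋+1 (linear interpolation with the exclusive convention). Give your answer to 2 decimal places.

7.14

Sorted: 4.4, 4.8, 5.1, 5.2, 5.3, 5.4, 5.6, 5.9, 6.0, 6.3, 6.4, 6.5, 6.6, 6.9, 7.1, 7.2, 7.5, 7.6, 7.8, 7.9, 8.2.
n = 21.
r = (70/100)·(21 + 1) = 15.4.
Rank 15 is 7.1 and rank 16 is 7.2.
Interpolate: 7.1 + 0.4·(7.2 − 7.1) = 7.1 + 0.4·0.1 = 7.14.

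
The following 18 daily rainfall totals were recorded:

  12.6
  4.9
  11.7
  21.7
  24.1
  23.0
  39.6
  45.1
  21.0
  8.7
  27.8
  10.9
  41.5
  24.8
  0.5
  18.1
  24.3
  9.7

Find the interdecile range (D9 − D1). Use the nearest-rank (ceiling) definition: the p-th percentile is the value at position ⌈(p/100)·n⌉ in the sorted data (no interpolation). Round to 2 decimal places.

Sorted: 0.5, 4.9, 8.7, 9.7, 10.9, 11.7, 12.6, 18.1, 21.0, 21.7, 23.0, 24.1, 24.3, 24.8, 27.8, 39.6, 41.5, 45.1.
n = 18.
P10: rank ⌈10/100·18⌉ = 2 → 4.9.
P90: rank ⌈90/100·18⌉ = 17 → 41.5.
Difference: 41.5 − 4.9 = 36.6.

36.60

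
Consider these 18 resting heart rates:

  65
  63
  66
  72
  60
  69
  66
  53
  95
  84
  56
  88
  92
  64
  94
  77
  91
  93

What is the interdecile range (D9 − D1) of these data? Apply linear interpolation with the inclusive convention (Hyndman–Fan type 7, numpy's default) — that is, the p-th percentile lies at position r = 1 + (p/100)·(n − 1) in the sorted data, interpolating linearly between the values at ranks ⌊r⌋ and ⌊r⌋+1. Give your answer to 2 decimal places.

34.50

Sorted: 53, 56, 60, 63, 64, 65, 66, 66, 69, 72, 77, 84, 88, 91, 92, 93, 94, 95.
n = 18.
P10: r = 2.7; ranks 2–3 are 56, 60; interpolating gives 58.8.
P90: r = 16.3; ranks 16–17 are 93, 94; interpolating gives 93.3.
Difference: 93.3 − 58.8 = 34.5.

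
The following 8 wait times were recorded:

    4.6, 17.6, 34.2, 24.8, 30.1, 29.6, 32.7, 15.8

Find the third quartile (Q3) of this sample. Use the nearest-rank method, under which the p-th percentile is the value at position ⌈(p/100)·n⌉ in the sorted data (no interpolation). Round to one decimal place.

Sorted: 4.6, 15.8, 17.6, 24.8, 29.6, 30.1, 32.7, 34.2.
n = 8.
Position = ⌈75/100 · 8⌉ = ⌈6⌉ = 6.
The value at rank 6 is 30.1.

30.1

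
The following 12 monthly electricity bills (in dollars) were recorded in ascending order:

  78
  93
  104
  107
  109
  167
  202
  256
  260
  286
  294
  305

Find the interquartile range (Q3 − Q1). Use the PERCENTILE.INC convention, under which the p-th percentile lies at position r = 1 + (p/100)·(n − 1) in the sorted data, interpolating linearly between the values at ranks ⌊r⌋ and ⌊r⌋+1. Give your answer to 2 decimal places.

n = 12.
P25: r = 3.75; ranks 3–4 are 104, 107; interpolating gives 106.25.
P75: r = 9.25; ranks 9–10 are 260, 286; interpolating gives 266.5.
Difference: 266.5 − 106.25 = 160.25.

160.25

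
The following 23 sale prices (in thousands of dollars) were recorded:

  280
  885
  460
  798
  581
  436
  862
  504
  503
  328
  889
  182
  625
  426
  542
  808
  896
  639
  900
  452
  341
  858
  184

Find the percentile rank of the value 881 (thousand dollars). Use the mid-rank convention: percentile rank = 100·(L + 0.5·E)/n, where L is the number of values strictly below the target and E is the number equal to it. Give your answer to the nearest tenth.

82.6

Sorted: 182, 184, 280, 328, 341, 426, 436, 452, 460, 503, 504, 542, 581, 625, 639, 798, 808, 858, 862, 885, 889, 896, 900.
Count below 881: L = 19; count equal: E = 0; n = 23.
Percentile rank = 100·(19 + 0.5·0)/23 = 100·19/23 = 82.61.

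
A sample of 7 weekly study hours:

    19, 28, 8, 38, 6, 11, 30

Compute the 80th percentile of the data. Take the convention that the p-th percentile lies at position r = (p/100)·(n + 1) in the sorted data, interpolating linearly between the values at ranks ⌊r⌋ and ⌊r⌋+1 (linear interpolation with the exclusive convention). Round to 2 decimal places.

Sorted: 6, 8, 11, 19, 28, 30, 38.
n = 7.
r = (80/100)·(7 + 1) = 6.4.
Rank 6 is 30 and rank 7 is 38.
Interpolate: 30 + 0.4·(38 − 30) = 30 + 0.4·8 = 33.2.

33.20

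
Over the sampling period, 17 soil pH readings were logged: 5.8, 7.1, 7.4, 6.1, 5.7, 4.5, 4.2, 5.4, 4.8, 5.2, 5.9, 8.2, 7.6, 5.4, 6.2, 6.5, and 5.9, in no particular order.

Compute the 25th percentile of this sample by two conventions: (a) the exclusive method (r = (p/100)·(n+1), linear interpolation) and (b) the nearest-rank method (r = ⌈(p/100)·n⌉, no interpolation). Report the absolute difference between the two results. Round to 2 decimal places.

0.10

Sorted: 4.2, 4.5, 4.8, 5.2, 5.4, 5.4, 5.7, 5.8, 5.9, 5.9, 6.1, 6.2, 6.5, 7.1, 7.4, 7.6, 8.2.
n = 17.
(a) r = 4.5; between ranks 4 (5.2) and 5 (5.4): 5.3.
(b) the nearest-rank method: rank 5 → 5.4.
|5.3 − 5.4| = 0.1.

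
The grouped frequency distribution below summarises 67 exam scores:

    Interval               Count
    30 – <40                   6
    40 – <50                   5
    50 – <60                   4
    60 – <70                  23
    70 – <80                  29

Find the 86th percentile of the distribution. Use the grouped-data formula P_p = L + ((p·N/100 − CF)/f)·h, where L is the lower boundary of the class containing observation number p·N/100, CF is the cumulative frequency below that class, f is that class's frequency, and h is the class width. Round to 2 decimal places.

N = 67; target position k = 86/100 · 67 = 57.62.
Cumulative frequencies: 6, 11, 15, 38, 67.
Observation 57.62 falls in the class 70 – <80.
L = 70, CF = 38, f = 29, h = 10.
P86 = 70 + ((57.62 − 38)/29)·10 = 70 + 6.76552 = 76.7655.

76.77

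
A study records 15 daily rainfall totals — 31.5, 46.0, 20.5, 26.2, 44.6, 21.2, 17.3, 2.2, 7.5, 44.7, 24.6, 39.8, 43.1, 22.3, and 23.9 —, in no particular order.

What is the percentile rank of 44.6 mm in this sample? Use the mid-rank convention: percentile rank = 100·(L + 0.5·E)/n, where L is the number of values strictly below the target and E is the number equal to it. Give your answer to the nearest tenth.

83.3

Sorted: 2.2, 7.5, 17.3, 20.5, 21.2, 22.3, 23.9, 24.6, 26.2, 31.5, 39.8, 43.1, 44.6, 44.7, 46.0.
Count below 44.6: L = 12; count equal: E = 1; n = 15.
Percentile rank = 100·(12 + 0.5·1)/15 = 100·12.5/15 = 83.33.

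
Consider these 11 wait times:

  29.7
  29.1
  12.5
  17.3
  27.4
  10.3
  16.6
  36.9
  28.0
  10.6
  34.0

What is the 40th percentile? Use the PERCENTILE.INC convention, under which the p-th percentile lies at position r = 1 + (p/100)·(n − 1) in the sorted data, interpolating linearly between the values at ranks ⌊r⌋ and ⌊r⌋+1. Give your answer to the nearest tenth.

17.3

Sorted: 10.3, 10.6, 12.5, 16.6, 17.3, 27.4, 28.0, 29.1, 29.7, 34.0, 36.9.
n = 11.
r = 1 + (40/100)·(11 − 1) = 1 + 4 = 5.
r is an integer, so P40 is the value at rank 5: 17.3.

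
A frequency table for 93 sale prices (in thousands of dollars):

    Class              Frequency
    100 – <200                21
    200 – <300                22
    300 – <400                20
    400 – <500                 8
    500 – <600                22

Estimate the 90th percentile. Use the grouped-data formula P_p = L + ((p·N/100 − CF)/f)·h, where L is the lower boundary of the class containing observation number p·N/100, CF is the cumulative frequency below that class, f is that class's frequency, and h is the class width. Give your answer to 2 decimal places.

N = 93; target position k = 90/100 · 93 = 83.7.
Cumulative frequencies: 21, 43, 63, 71, 93.
Observation 83.7 falls in the class 500 – <600.
L = 500, CF = 71, f = 22, h = 100.
P90 = 500 + ((83.7 − 71)/22)·100 = 500 + 57.7273 = 557.727.

557.73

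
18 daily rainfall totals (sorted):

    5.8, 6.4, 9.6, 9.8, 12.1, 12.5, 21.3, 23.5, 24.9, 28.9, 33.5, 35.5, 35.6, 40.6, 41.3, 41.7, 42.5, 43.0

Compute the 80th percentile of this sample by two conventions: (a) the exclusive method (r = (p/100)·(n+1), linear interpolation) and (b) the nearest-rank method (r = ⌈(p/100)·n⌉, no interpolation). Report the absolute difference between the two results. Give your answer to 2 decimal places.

0.08

n = 18.
(a) r = 15.2; between ranks 15 (41.3) and 16 (41.7): 41.38.
(b) the nearest-rank method: rank 15 → 41.3.
|41.38 − 41.3| = 0.08.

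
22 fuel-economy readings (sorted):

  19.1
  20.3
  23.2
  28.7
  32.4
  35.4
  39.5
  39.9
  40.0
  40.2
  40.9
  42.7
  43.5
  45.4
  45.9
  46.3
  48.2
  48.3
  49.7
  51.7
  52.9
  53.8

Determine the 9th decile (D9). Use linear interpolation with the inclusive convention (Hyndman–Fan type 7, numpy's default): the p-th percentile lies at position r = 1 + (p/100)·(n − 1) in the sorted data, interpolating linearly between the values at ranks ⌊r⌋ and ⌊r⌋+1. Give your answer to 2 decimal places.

51.50

n = 22.
r = 1 + (90/100)·(22 − 1) = 1 + 18.9 = 19.9.
Rank 19 is 49.7 and rank 20 is 51.7.
Interpolate: 49.7 + 0.9·(51.7 − 49.7) = 49.7 + 0.9·2 = 51.5.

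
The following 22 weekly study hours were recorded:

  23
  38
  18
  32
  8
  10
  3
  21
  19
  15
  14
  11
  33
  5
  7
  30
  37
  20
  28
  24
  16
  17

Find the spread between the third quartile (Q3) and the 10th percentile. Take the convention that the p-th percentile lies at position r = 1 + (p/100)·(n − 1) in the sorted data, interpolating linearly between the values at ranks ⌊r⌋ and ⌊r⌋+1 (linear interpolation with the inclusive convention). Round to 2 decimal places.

19.90

Sorted: 3, 5, 7, 8, 10, 11, 14, 15, 16, 17, 18, 19, 20, 21, 23, 24, 28, 30, 32, 33, 37, 38.
n = 22.
P10: r = 3.1; ranks 3–4 are 7, 8; interpolating gives 7.1.
P75: r = 16.75; ranks 16–17 are 24, 28; interpolating gives 27.
Difference: 27 − 7.1 = 19.9.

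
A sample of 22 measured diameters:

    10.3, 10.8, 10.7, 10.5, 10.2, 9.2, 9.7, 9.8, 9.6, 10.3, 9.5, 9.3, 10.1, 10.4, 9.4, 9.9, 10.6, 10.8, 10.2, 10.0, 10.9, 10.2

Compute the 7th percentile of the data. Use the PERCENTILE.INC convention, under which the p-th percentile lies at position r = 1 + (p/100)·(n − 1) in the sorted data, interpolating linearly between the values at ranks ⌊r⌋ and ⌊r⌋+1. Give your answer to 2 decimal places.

9.35

Sorted: 9.2, 9.3, 9.4, 9.5, 9.6, 9.7, 9.8, 9.9, 10.0, 10.1, 10.2, 10.2, 10.2, 10.3, 10.3, 10.4, 10.5, 10.6, 10.7, 10.8, 10.8, 10.9.
n = 22.
r = 1 + (7/100)·(22 − 1) = 1 + 1.47 = 2.47.
Rank 2 is 9.3 and rank 3 is 9.4.
Interpolate: 9.3 + 0.47·(9.4 − 9.3) = 9.3 + 0.47·0.1 = 9.347.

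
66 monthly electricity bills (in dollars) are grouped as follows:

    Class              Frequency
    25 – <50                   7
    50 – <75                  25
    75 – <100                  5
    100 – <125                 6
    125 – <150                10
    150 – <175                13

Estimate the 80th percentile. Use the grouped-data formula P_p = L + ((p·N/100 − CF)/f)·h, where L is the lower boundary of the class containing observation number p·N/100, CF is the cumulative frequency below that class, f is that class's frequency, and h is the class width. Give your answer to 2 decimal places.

149.50

N = 66; target position k = 80/100 · 66 = 52.8.
Cumulative frequencies: 7, 32, 37, 43, 53, 66.
Observation 52.8 falls in the class 125 – <150.
L = 125, CF = 43, f = 10, h = 25.
P80 = 125 + ((52.8 − 43)/10)·25 = 125 + 24.5 = 149.5.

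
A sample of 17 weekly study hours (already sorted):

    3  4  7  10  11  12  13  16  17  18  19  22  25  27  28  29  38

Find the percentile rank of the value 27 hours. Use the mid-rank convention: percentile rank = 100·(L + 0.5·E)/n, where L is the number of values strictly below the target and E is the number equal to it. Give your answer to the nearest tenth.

Count below 27: L = 13; count equal: E = 1; n = 17.
Percentile rank = 100·(13 + 0.5·1)/17 = 100·13.5/17 = 79.41.

79.4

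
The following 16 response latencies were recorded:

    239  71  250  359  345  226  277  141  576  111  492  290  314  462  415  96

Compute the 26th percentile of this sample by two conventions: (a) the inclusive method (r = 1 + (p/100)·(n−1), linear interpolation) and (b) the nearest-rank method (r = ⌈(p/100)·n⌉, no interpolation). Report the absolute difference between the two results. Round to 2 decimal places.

Sorted: 71, 96, 111, 141, 226, 239, 250, 277, 290, 314, 345, 359, 415, 462, 492, 576.
n = 16.
(a) r = 4.9; between ranks 4 (141) and 5 (226): 217.5.
(b) the nearest-rank method: rank 5 → 226.
|217.5 − 226| = 8.5.

8.50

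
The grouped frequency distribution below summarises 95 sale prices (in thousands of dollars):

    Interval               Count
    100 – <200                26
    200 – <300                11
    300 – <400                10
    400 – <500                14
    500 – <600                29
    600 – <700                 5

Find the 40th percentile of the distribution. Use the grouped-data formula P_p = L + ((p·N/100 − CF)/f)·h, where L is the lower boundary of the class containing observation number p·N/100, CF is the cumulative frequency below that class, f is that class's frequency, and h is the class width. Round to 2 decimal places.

N = 95; target position k = 40/100 · 95 = 38.
Cumulative frequencies: 26, 37, 47, 61, 90, 95.
Observation 38 falls in the class 300 – <400.
L = 300, CF = 37, f = 10, h = 100.
P40 = 300 + ((38 − 37)/10)·100 = 300 + 10 = 310.

310.00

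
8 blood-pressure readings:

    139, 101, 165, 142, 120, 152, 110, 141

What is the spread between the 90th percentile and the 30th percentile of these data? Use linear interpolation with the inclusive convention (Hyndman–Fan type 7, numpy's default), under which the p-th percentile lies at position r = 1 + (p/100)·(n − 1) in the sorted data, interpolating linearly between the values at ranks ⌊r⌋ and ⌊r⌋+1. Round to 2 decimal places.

Sorted: 101, 110, 120, 139, 141, 142, 152, 165.
n = 8.
P30: r = 3.1; ranks 3–4 are 120, 139; interpolating gives 121.9.
P90: r = 7.3; ranks 7–8 are 152, 165; interpolating gives 155.9.
Difference: 155.9 − 121.9 = 34.

34.00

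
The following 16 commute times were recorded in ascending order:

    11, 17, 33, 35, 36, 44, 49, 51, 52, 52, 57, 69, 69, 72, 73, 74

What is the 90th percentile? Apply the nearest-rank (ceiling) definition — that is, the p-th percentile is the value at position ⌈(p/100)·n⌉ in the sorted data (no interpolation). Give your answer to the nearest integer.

n = 16.
Position = ⌈90/100 · 16⌉ = ⌈14.4⌉ = 15.
The value at rank 15 is 73.

73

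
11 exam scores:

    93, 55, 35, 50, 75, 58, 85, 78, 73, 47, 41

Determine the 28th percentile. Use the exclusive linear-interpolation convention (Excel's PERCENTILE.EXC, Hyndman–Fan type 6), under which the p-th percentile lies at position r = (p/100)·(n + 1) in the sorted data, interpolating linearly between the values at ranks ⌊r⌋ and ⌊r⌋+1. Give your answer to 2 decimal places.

48.08

Sorted: 35, 41, 47, 50, 55, 58, 73, 75, 78, 85, 93.
n = 11.
r = (28/100)·(11 + 1) = 3.36.
Rank 3 is 47 and rank 4 is 50.
Interpolate: 47 + 0.36·(50 − 47) = 47 + 0.36·3 = 48.08.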